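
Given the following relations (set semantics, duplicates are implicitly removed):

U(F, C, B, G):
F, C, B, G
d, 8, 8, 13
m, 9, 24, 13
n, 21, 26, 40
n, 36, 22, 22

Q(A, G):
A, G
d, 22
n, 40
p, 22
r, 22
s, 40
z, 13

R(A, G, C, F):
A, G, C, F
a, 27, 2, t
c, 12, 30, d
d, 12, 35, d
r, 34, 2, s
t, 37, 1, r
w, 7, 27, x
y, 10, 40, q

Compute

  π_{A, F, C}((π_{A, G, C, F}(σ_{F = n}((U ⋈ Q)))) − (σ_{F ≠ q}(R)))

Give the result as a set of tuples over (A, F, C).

Joining U and Q on G yields {(d, 8, 8, 13, z), (m, 9, 24, 13, z), (n, 21, 26, 40, n), (n, 21, 26, 40, s), (n, 36, 22, 22, d), (n, 36, 22, 22, p), (n, 36, 22, 22, r)}.
Apply σ_{F = n}; surviving tuples: {(n, 21, 26, 40, n), (n, 21, 26, 40, s), (n, 36, 22, 22, d), (n, 36, 22, 22, p), (n, 36, 22, 22, r)}
Keep only column(s) A, G, C, F: {(d, 22, 36, n), (n, 40, 21, n), (p, 22, 36, n), (r, 22, 36, n), (s, 40, 21, n)}
Apply σ_{F ≠ q}; surviving tuples: {(a, 27, 2, t), (c, 12, 30, d), (d, 12, 35, d), (r, 34, 2, s), (t, 37, 1, r), (w, 7, 27, x)}
Set difference of the two operands is {(d, 22, 36, n), (n, 40, 21, n), (p, 22, 36, n), (r, 22, 36, n), (s, 40, 21, n)}.
Keep only column(s) A, F, C: {(d, n, 36), (n, n, 21), (p, n, 36), (r, n, 36), (s, n, 21)}

{(d, n, 36), (n, n, 21), (p, n, 36), (r, n, 36), (s, n, 21)}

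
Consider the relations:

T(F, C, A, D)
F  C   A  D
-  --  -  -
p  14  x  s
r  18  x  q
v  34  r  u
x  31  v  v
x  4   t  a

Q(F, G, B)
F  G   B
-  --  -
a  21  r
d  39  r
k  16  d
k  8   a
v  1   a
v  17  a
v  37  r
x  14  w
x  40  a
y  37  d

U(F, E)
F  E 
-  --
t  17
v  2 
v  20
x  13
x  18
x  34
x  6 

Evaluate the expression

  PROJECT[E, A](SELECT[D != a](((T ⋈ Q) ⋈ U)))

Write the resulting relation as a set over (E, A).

T ⋈ Q (natural join on F): {(v, 34, r, u, 1, a), (v, 34, r, u, 17, a), (v, 34, r, u, 37, r), (x, 31, v, v, 14, w), (x, 31, v, v, 40, a), (x, 4, t, a, 14, w), (x, 4, t, a, 40, a)}
(T ⋈ Q) ⋈ U (natural join on F): {(v, 34, r, u, 1, a, 2), (v, 34, r, u, 1, a, 20), (v, 34, r, u, 17, a, 2), (v, 34, r, u, 17, a, 20), (v, 34, r, u, 37, r, 2), (v, 34, r, u, 37, r, 20), (x, 31, v, v, 14, w, 13), (x, 31, v, v, 14, w, 18), (x, 31, v, v, 14, w, 34), (x, 31, v, v, 14, w, 6), (x, 31, v, v, 40, a, 13), (x, 31, v, v, 40, a, 18), (x, 31, v, v, 40, a, 34), (x, 31, v, v, 40, a, 6), (x, 4, t, a, 14, w, 13), (x, 4, t, a, 14, w, 18), (x, 4, t, a, 14, w, 34), (x, 4, t, a, 14, w, 6), (x, 4, t, a, 40, a, 13), (x, 4, t, a, 40, a, 18), (x, 4, t, a, 40, a, 34), (x, 4, t, a, 40, a, 6)}
Apply σ_{D != a}; surviving tuples: {(v, 34, r, u, 1, a, 2), (v, 34, r, u, 1, a, 20), (v, 34, r, u, 17, a, 2), (v, 34, r, u, 17, a, 20), (v, 34, r, u, 37, r, 2), (v, 34, r, u, 37, r, 20), (x, 31, v, v, 14, w, 13), (x, 31, v, v, 14, w, 18), (x, 31, v, v, 14, w, 34), (x, 31, v, v, 14, w, 6), (x, 31, v, v, 40, a, 13), (x, 31, v, v, 40, a, 18), (x, 31, v, v, 40, a, 34), (x, 31, v, v, 40, a, 6)}
Projecting to E, A (8 duplicate(s) eliminated): {(13, v), (18, v), (2, r), (20, r), (34, v), (6, v)}

{(13, v), (18, v), (2, r), (20, r), (34, v), (6, v)}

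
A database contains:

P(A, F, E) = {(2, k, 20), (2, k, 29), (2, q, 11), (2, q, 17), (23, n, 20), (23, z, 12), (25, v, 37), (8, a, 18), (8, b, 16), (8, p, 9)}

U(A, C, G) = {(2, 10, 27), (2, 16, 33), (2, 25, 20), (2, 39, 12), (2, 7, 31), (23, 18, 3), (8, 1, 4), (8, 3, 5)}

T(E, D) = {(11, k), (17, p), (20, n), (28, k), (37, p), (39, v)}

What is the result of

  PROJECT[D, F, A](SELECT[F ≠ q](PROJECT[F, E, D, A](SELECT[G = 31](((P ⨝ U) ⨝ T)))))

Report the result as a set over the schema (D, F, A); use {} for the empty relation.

{(n, k, 2)}

Natural join on A: {(2, k, 20, 10, 27), (2, k, 20, 16, 33), (2, k, 20, 25, 20), (2, k, 20, 39, 12), (2, k, 20, 7, 31), (2, k, 29, 10, 27), (2, k, 29, 16, 33), (2, k, 29, 25, 20), (2, k, 29, 39, 12), (2, k, 29, 7, 31), (2, q, 11, 10, 27), (2, q, 11, 16, 33), (2, q, 11, 25, 20), (2, q, 11, 39, 12), (2, q, 11, 7, 31), (2, q, 17, 10, 27), (2, q, 17, 16, 33), (2, q, 17, 25, 20), (2, q, 17, 39, 12), (2, q, 17, 7, 31), (23, n, 20, 18, 3), (23, z, 12, 18, 3), (8, a, 18, 1, 4), (8, a, 18, 3, 5), (8, b, 16, 1, 4), (8, b, 16, 3, 5), (8, p, 9, 1, 4), (8, p, 9, 3, 5)}
Natural join on E: {(2, k, 20, 10, 27, n), (2, k, 20, 16, 33, n), (2, k, 20, 25, 20, n), (2, k, 20, 39, 12, n), (2, k, 20, 7, 31, n), (2, q, 11, 10, 27, k), (2, q, 11, 16, 33, k), (2, q, 11, 25, 20, k), (2, q, 11, 39, 12, k), (2, q, 11, 7, 31, k), (2, q, 17, 10, 27, p), (2, q, 17, 16, 33, p), (2, q, 17, 25, 20, p), (2, q, 17, 39, 12, p), (2, q, 17, 7, 31, p), (23, n, 20, 18, 3, n)}
Selection G = 31: {(2, k, 20, 7, 31, n), (2, q, 11, 7, 31, k), (2, q, 17, 7, 31, p)}
Projecting to F, E, D, A: {(k, 20, n, 2), (q, 11, k, 2), (q, 17, p, 2)}
Selection F ≠ q: {(k, 20, n, 2)}
Projecting to D, F, A: {(n, k, 2)}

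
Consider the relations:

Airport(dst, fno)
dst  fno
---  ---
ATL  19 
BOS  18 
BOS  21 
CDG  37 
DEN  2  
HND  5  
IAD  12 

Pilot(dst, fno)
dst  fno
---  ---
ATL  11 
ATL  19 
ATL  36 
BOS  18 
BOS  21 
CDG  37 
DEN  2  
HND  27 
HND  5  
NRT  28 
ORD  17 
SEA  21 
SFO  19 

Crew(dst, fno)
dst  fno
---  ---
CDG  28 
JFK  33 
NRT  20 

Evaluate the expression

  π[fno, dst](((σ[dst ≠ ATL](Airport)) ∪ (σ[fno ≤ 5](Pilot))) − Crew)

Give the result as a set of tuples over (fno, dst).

Filtering on dst ≠ ATL leaves {(BOS, 18), (BOS, 21), (CDG, 37), (DEN, 2), (HND, 5), (IAD, 12)}.
Filtering on fno ≤ 5 leaves {(DEN, 2), (HND, 5)}.
Taking the union: {(BOS, 18), (BOS, 21), (CDG, 37), (DEN, 2), (HND, 5), (IAD, 12)}
Taking the difference: {(BOS, 18), (BOS, 21), (CDG, 37), (DEN, 2), (HND, 5), (IAD, 12)}
π[fno, dst]: project onto (fno, dst) → {(12, IAD), (18, BOS), (2, DEN), (21, BOS), (37, CDG), (5, HND)}

{(12, IAD), (18, BOS), (2, DEN), (21, BOS), (37, CDG), (5, HND)}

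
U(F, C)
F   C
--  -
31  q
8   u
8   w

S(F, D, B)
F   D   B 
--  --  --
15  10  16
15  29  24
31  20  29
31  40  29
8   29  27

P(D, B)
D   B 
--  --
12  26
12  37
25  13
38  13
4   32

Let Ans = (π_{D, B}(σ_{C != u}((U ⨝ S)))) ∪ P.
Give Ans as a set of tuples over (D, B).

{(12, 26), (12, 37), (20, 29), (25, 13), (29, 27), (38, 13), (4, 32), (40, 29)}

U ⋈ S (natural join on F): {(31, q, 20, 29), (31, q, 40, 29), (8, u, 29, 27), (8, w, 29, 27)}
Filtering on C != u leaves {(31, q, 20, 29), (31, q, 40, 29), (8, w, 29, 27)}.
π[D, B]: project onto (D, B) → {(20, 29), (29, 27), (40, 29)}
Union: {(20, 29), (29, 27), (40, 29)} with {(12, 26), (12, 37), (25, 13), (38, 13), (4, 32)} → {(12, 26), (12, 37), (20, 29), (25, 13), (29, 27), (38, 13), (4, 32), (40, 29)}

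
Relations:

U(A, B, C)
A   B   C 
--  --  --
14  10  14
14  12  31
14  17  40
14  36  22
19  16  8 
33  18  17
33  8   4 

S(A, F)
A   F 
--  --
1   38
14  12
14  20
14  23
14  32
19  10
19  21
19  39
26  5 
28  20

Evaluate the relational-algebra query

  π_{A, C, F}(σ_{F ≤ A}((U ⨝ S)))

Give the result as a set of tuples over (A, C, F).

{(14, 14, 12), (14, 22, 12), (14, 31, 12), (14, 40, 12), (19, 8, 10)}

Joining U and S on A yields {(14, 10, 14, 12), (14, 10, 14, 20), (14, 10, 14, 23), (14, 10, 14, 32), (14, 12, 31, 12), (14, 12, 31, 20), (14, 12, 31, 23), (14, 12, 31, 32), (14, 17, 40, 12), (14, 17, 40, 20), (14, 17, 40, 23), (14, 17, 40, 32), (14, 36, 22, 12), (14, 36, 22, 20), (14, 36, 22, 23), (14, 36, 22, 32), (19, 16, 8, 10), (19, 16, 8, 21), (19, 16, 8, 39)}.
Filtering on F ≤ A leaves {(14, 10, 14, 12), (14, 12, 31, 12), (14, 17, 40, 12), (14, 36, 22, 12), (19, 16, 8, 10)}.
π_{A, C, F} gives {(14, 14, 12), (14, 22, 12), (14, 31, 12), (14, 40, 12), (19, 8, 10)}.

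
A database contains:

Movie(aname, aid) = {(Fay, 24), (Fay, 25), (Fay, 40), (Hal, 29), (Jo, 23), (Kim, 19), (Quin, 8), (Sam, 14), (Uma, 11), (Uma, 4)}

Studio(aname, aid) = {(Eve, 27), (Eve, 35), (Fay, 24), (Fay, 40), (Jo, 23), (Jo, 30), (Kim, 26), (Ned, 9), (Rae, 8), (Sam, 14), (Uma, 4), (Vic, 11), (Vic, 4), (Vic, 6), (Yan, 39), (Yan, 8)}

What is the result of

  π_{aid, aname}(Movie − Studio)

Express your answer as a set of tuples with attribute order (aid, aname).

{(11, Uma), (19, Kim), (25, Fay), (29, Hal), (8, Quin)}

Set difference of the two operands is {(Fay, 25), (Hal, 29), (Kim, 19), (Quin, 8), (Uma, 11)}.
π_{aid, aname} gives {(11, Uma), (19, Kim), (25, Fay), (29, Hal), (8, Quin)}.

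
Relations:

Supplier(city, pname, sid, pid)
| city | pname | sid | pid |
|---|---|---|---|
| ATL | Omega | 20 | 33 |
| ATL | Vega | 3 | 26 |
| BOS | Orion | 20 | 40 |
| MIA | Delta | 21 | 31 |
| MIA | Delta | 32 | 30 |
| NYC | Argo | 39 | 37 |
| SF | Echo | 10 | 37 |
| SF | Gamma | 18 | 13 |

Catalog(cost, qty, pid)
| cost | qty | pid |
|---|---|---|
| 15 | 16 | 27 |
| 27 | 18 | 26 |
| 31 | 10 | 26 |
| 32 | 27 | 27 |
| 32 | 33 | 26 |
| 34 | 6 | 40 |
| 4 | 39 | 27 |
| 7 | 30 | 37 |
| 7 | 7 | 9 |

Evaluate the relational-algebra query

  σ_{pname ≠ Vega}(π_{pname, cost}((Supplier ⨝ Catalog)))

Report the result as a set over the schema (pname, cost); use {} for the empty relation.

Natural join on pid: {(ATL, Vega, 3, 26, 27, 18), (ATL, Vega, 3, 26, 31, 10), (ATL, Vega, 3, 26, 32, 33), (BOS, Orion, 20, 40, 34, 6), (NYC, Argo, 39, 37, 7, 30), (SF, Echo, 10, 37, 7, 30)}
π_{pname, cost} gives {(Argo, 7), (Echo, 7), (Orion, 34), (Vega, 27), (Vega, 31), (Vega, 32)}.
σ[pname ≠ Vega]: keep tuples satisfying pname ≠ Vega → {(Argo, 7), (Echo, 7), (Orion, 34)}

{(Argo, 7), (Echo, 7), (Orion, 34)}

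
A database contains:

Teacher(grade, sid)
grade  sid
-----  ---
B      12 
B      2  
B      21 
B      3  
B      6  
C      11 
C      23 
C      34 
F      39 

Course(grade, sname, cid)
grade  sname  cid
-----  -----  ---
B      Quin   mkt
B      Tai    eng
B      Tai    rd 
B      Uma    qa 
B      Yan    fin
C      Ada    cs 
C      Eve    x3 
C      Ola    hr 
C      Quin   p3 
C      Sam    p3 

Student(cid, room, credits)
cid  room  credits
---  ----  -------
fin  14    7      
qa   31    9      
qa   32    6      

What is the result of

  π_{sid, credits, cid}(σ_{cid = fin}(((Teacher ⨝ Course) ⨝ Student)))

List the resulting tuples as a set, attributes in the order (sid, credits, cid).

Joining Teacher and Course on grade yields {(B, 12, Quin, mkt), (B, 12, Tai, eng), (B, 12, Tai, rd), (B, 12, Uma, qa), (B, 12, Yan, fin), (B, 2, Quin, mkt), (B, 2, Tai, eng), (B, 2, Tai, rd), (B, 2, Uma, qa), (B, 2, Yan, fin), (B, 21, Quin, mkt), (B, 21, Tai, eng), (B, 21, Tai, rd), (B, 21, Uma, qa), (B, 21, Yan, fin), (B, 3, Quin, mkt), (B, 3, Tai, eng), (B, 3, Tai, rd), (B, 3, Uma, qa), (B, 3, Yan, fin), (B, 6, Quin, mkt), (B, 6, Tai, eng), (B, 6, Tai, rd), (B, 6, Uma, qa), (B, 6, Yan, fin), (C, 11, Ada, cs), (C, 11, Eve, x3), (C, 11, Ola, hr), (C, 11, Quin, p3), (C, 11, Sam, p3), (C, 23, Ada, cs), (C, 23, Eve, x3), (C, 23, Ola, hr), (C, 23, Quin, p3), (C, 23, Sam, p3), (C, 34, Ada, cs), (C, 34, Eve, x3), (C, 34, Ola, hr), (C, 34, Quin, p3), (C, 34, Sam, p3)}.
Joining (Teacher ⨝ Course) and Student on cid yields {(B, 12, Uma, qa, 31, 9), (B, 12, Uma, qa, 32, 6), (B, 12, Yan, fin, 14, 7), (B, 2, Uma, qa, 31, 9), (B, 2, Uma, qa, 32, 6), (B, 2, Yan, fin, 14, 7), (B, 21, Uma, qa, 31, 9), (B, 21, Uma, qa, 32, 6), (B, 21, Yan, fin, 14, 7), (B, 3, Uma, qa, 31, 9), (B, 3, Uma, qa, 32, 6), (B, 3, Yan, fin, 14, 7), (B, 6, Uma, qa, 31, 9), (B, 6, Uma, qa, 32, 6), (B, 6, Yan, fin, 14, 7)}.
Selection cid = fin: {(B, 12, Yan, fin, 14, 7), (B, 2, Yan, fin, 14, 7), (B, 21, Yan, fin, 14, 7), (B, 3, Yan, fin, 14, 7), (B, 6, Yan, fin, 14, 7)}
Keep only column(s) sid, credits, cid: {(12, 7, fin), (2, 7, fin), (21, 7, fin), (3, 7, fin), (6, 7, fin)}

{(12, 7, fin), (2, 7, fin), (21, 7, fin), (3, 7, fin), (6, 7, fin)}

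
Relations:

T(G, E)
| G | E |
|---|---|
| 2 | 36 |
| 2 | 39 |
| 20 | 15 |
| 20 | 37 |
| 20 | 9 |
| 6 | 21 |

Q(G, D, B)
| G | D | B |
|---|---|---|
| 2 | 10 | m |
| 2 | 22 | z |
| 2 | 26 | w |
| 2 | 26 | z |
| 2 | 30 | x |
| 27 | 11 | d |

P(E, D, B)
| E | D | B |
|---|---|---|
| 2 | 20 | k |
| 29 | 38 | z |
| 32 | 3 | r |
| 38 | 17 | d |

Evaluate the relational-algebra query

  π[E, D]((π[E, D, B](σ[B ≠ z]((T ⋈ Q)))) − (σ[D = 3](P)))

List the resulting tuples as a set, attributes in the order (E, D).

{(36, 10), (36, 26), (36, 30), (39, 10), (39, 26), (39, 30)}

Joining T and Q on G yields {(2, 36, 10, m), (2, 36, 22, z), (2, 36, 26, w), (2, 36, 26, z), (2, 36, 30, x), (2, 39, 10, m), (2, 39, 22, z), (2, 39, 26, w), (2, 39, 26, z), (2, 39, 30, x)}.
σ[B ≠ z]: keep tuples satisfying B ≠ z → {(2, 36, 10, m), (2, 36, 26, w), (2, 36, 30, x), (2, 39, 10, m), (2, 39, 26, w), (2, 39, 30, x)}
Keep only column(s) E, D, B: {(36, 10, m), (36, 26, w), (36, 30, x), (39, 10, m), (39, 26, w), (39, 30, x)}
σ[D = 3]: keep tuples satisfying D = 3 → {(32, 3, r)}
Difference: {(36, 10, m), (36, 26, w), (36, 30, x), (39, 10, m), (39, 26, w), (39, 30, x)} with {(32, 3, r)} → {(36, 10, m), (36, 26, w), (36, 30, x), (39, 10, m), (39, 26, w), (39, 30, x)}
Keep only column(s) E, D: {(36, 10), (36, 26), (36, 30), (39, 10), (39, 26), (39, 30)}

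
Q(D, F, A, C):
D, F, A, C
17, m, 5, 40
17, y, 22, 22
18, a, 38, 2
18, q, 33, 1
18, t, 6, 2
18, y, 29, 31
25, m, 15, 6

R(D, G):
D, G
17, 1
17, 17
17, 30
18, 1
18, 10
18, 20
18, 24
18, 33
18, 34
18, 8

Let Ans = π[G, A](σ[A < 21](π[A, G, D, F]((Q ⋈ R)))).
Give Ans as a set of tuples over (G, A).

{(1, 5), (1, 6), (10, 6), (17, 5), (20, 6), (24, 6), (30, 5), (33, 6), (34, 6), (8, 6)}

Q ⋈ R (natural join on D): {(17, m, 5, 40, 1), (17, m, 5, 40, 17), (17, m, 5, 40, 30), (17, y, 22, 22, 1), (17, y, 22, 22, 17), (17, y, 22, 22, 30), (18, a, 38, 2, 1), (18, a, 38, 2, 10), (18, a, 38, 2, 20), (18, a, 38, 2, 24), (18, a, 38, 2, 33), (18, a, 38, 2, 34), (18, a, 38, 2, 8), (18, q, 33, 1, 1), (18, q, 33, 1, 10), (18, q, 33, 1, 20), (18, q, 33, 1, 24), (18, q, 33, 1, 33), (18, q, 33, 1, 34), (18, q, 33, 1, 8), (18, t, 6, 2, 1), (18, t, 6, 2, 10), (18, t, 6, 2, 20), (18, t, 6, 2, 24), (18, t, 6, 2, 33), (18, t, 6, 2, 34), (18, t, 6, 2, 8), (18, y, 29, 31, 1), (18, y, 29, 31, 10), (18, y, 29, 31, 20), (18, y, 29, 31, 24), (18, y, 29, 31, 33), (18, y, 29, 31, 34), (18, y, 29, 31, 8)}
Keep only column(s) A, G, D, F: {(22, 1, 17, y), (22, 17, 17, y), (22, 30, 17, y), (29, 1, 18, y), (29, 10, 18, y), (29, 20, 18, y), (29, 24, 18, y), (29, 33, 18, y), (29, 34, 18, y), (29, 8, 18, y), (33, 1, 18, q), (33, 10, 18, q), (33, 20, 18, q), (33, 24, 18, q), (33, 33, 18, q), (33, 34, 18, q), (33, 8, 18, q), (38, 1, 18, a), (38, 10, 18, a), (38, 20, 18, a), (38, 24, 18, a), (38, 33, 18, a), (38, 34, 18, a), (38, 8, 18, a), (5, 1, 17, m), (5, 17, 17, m), (5, 30, 17, m), (6, 1, 18, t), (6, 10, 18, t), (6, 20, 18, t), (6, 24, 18, t), (6, 33, 18, t), (6, 34, 18, t), (6, 8, 18, t)}
σ[A < 21]: keep tuples satisfying A < 21 → {(5, 1, 17, m), (5, 17, 17, m), (5, 30, 17, m), (6, 1, 18, t), (6, 10, 18, t), (6, 20, 18, t), (6, 24, 18, t), (6, 33, 18, t), (6, 34, 18, t), (6, 8, 18, t)}
Keep only column(s) G, A: {(1, 5), (1, 6), (10, 6), (17, 5), (20, 6), (24, 6), (30, 5), (33, 6), (34, 6), (8, 6)}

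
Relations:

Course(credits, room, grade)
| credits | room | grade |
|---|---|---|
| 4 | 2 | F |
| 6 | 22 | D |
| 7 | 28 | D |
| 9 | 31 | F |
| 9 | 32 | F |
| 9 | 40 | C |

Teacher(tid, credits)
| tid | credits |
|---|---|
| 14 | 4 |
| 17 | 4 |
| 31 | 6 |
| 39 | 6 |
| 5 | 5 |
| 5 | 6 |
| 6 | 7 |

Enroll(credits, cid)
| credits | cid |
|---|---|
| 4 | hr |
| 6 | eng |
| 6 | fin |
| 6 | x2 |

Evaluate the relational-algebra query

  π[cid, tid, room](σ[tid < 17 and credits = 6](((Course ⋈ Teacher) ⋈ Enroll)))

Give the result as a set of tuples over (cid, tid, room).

Course ⋈ Teacher (natural join on credits): {(4, 2, F, 14), (4, 2, F, 17), (6, 22, D, 31), (6, 22, D, 39), (6, 22, D, 5), (7, 28, D, 6)}
(Course ⋈ Teacher) ⋈ Enroll (natural join on credits): {(4, 2, F, 14, hr), (4, 2, F, 17, hr), (6, 22, D, 31, eng), (6, 22, D, 31, fin), (6, 22, D, 31, x2), (6, 22, D, 39, eng), (6, 22, D, 39, fin), (6, 22, D, 39, x2), (6, 22, D, 5, eng), (6, 22, D, 5, fin), (6, 22, D, 5, x2)}
Apply σ_{tid < 17 and credits = 6}; surviving tuples: {(6, 22, D, 5, eng), (6, 22, D, 5, fin), (6, 22, D, 5, x2)}
π[cid, tid, room]: project onto (cid, tid, room) → {(eng, 5, 22), (fin, 5, 22), (x2, 5, 22)}

{(eng, 5, 22), (fin, 5, 22), (x2, 5, 22)}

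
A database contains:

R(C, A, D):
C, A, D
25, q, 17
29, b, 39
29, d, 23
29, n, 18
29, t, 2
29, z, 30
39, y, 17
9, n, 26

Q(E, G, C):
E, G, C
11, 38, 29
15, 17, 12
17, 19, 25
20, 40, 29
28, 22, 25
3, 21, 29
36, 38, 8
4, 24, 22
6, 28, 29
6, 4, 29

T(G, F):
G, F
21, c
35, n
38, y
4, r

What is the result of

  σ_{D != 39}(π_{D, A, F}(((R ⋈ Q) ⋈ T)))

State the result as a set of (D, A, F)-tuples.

{(18, n, c), (18, n, r), (18, n, y), (2, t, c), (2, t, r), (2, t, y), (23, d, c), (23, d, r), (23, d, y), (30, z, c), (30, z, r), (30, z, y)}

Natural join on C: {(25, q, 17, 17, 19), (25, q, 17, 28, 22), (29, b, 39, 11, 38), (29, b, 39, 20, 40), (29, b, 39, 3, 21), (29, b, 39, 6, 28), (29, b, 39, 6, 4), (29, d, 23, 11, 38), (29, d, 23, 20, 40), (29, d, 23, 3, 21), (29, d, 23, 6, 28), (29, d, 23, 6, 4), (29, n, 18, 11, 38), (29, n, 18, 20, 40), (29, n, 18, 3, 21), (29, n, 18, 6, 28), (29, n, 18, 6, 4), (29, t, 2, 11, 38), (29, t, 2, 20, 40), (29, t, 2, 3, 21), (29, t, 2, 6, 28), (29, t, 2, 6, 4), (29, z, 30, 11, 38), (29, z, 30, 20, 40), (29, z, 30, 3, 21), (29, z, 30, 6, 28), (29, z, 30, 6, 4)}
Natural join on G: {(29, b, 39, 11, 38, y), (29, b, 39, 3, 21, c), (29, b, 39, 6, 4, r), (29, d, 23, 11, 38, y), (29, d, 23, 3, 21, c), (29, d, 23, 6, 4, r), (29, n, 18, 11, 38, y), (29, n, 18, 3, 21, c), (29, n, 18, 6, 4, r), (29, t, 2, 11, 38, y), (29, t, 2, 3, 21, c), (29, t, 2, 6, 4, r), (29, z, 30, 11, 38, y), (29, z, 30, 3, 21, c), (29, z, 30, 6, 4, r)}
π[D, A, F]: project onto (D, A, F) → {(18, n, c), (18, n, r), (18, n, y), (2, t, c), (2, t, r), (2, t, y), (23, d, c), (23, d, r), (23, d, y), (30, z, c), (30, z, r), (30, z, y), (39, b, c), (39, b, r), (39, b, y)}
Apply σ_{D != 39}; surviving tuples: {(18, n, c), (18, n, r), (18, n, y), (2, t, c), (2, t, r), (2, t, y), (23, d, c), (23, d, r), (23, d, y), (30, z, c), (30, z, r), (30, z, y)}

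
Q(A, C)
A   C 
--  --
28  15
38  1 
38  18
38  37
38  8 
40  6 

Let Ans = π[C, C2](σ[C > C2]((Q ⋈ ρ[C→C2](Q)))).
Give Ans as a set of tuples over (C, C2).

{(18, 1), (18, 8), (37, 1), (37, 18), (37, 8), (8, 1)}

ρ[C→C2]: schema becomes (A, C2); tuples unchanged.
Natural join on A: {(28, 15, 15), (38, 1, 1), (38, 1, 18), (38, 1, 37), (38, 1, 8), (38, 18, 1), (38, 18, 18), (38, 18, 37), (38, 18, 8), (38, 37, 1), (38, 37, 18), (38, 37, 37), (38, 37, 8), (38, 8, 1), (38, 8, 18), (38, 8, 37), (38, 8, 8), (40, 6, 6)}
σ[C > C2]: keep tuples satisfying C > C2 → {(38, 18, 1), (38, 18, 8), (38, 37, 1), (38, 37, 18), (38, 37, 8), (38, 8, 1)}
Keep only column(s) C, C2: {(18, 1), (18, 8), (37, 1), (37, 18), (37, 8), (8, 1)}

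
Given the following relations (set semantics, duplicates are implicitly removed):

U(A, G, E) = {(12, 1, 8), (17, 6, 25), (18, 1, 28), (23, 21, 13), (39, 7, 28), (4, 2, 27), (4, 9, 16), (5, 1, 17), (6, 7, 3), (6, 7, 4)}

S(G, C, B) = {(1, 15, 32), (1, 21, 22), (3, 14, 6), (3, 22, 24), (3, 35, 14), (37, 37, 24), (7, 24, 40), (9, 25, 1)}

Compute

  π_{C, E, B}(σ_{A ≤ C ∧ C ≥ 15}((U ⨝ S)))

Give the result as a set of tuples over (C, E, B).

Natural join on G: {(12, 1, 8, 15, 32), (12, 1, 8, 21, 22), (18, 1, 28, 15, 32), (18, 1, 28, 21, 22), (39, 7, 28, 24, 40), (4, 9, 16, 25, 1), (5, 1, 17, 15, 32), (5, 1, 17, 21, 22), (6, 7, 3, 24, 40), (6, 7, 4, 24, 40)}
Filtering on A ≤ C ∧ C ≥ 15 leaves {(12, 1, 8, 15, 32), (12, 1, 8, 21, 22), (18, 1, 28, 21, 22), (4, 9, 16, 25, 1), (5, 1, 17, 15, 32), (5, 1, 17, 21, 22), (6, 7, 3, 24, 40), (6, 7, 4, 24, 40)}.
π[C, E, B]: project onto (C, E, B) → {(15, 17, 32), (15, 8, 32), (21, 17, 22), (21, 28, 22), (21, 8, 22), (24, 3, 40), (24, 4, 40), (25, 16, 1)}

{(15, 17, 32), (15, 8, 32), (21, 17, 22), (21, 28, 22), (21, 8, 22), (24, 3, 40), (24, 4, 40), (25, 16, 1)}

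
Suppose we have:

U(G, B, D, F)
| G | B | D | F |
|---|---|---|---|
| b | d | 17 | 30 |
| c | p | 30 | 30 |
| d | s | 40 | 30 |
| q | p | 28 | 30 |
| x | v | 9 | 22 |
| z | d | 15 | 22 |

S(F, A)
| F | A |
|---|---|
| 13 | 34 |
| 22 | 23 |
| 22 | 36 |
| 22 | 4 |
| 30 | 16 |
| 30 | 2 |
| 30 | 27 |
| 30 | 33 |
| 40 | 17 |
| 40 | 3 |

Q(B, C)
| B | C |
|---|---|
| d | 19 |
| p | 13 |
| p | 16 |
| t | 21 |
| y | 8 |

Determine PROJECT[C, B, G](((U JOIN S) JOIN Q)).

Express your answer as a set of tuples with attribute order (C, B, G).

{(13, p, c), (13, p, q), (16, p, c), (16, p, q), (19, d, b), (19, d, z)}

Joining U and S on F yields {(b, d, 17, 30, 16), (b, d, 17, 30, 2), (b, d, 17, 30, 27), (b, d, 17, 30, 33), (c, p, 30, 30, 16), (c, p, 30, 30, 2), (c, p, 30, 30, 27), (c, p, 30, 30, 33), (d, s, 40, 30, 16), (d, s, 40, 30, 2), (d, s, 40, 30, 27), (d, s, 40, 30, 33), (q, p, 28, 30, 16), (q, p, 28, 30, 2), (q, p, 28, 30, 27), (q, p, 28, 30, 33), (x, v, 9, 22, 23), (x, v, 9, 22, 36), (x, v, 9, 22, 4), (z, d, 15, 22, 23), (z, d, 15, 22, 36), (z, d, 15, 22, 4)}.
Joining (U JOIN S) and Q on B yields {(b, d, 17, 30, 16, 19), (b, d, 17, 30, 2, 19), (b, d, 17, 30, 27, 19), (b, d, 17, 30, 33, 19), (c, p, 30, 30, 16, 13), (c, p, 30, 30, 16, 16), (c, p, 30, 30, 2, 13), (c, p, 30, 30, 2, 16), (c, p, 30, 30, 27, 13), (c, p, 30, 30, 27, 16), (c, p, 30, 30, 33, 13), (c, p, 30, 30, 33, 16), (q, p, 28, 30, 16, 13), (q, p, 28, 30, 16, 16), (q, p, 28, 30, 2, 13), (q, p, 28, 30, 2, 16), (q, p, 28, 30, 27, 13), (q, p, 28, 30, 27, 16), (q, p, 28, 30, 33, 13), (q, p, 28, 30, 33, 16), (z, d, 15, 22, 23, 19), (z, d, 15, 22, 36, 19), (z, d, 15, 22, 4, 19)}.
Projecting to C, B, G (17 duplicate(s) eliminated): {(13, p, c), (13, p, q), (16, p, c), (16, p, q), (19, d, b), (19, d, z)}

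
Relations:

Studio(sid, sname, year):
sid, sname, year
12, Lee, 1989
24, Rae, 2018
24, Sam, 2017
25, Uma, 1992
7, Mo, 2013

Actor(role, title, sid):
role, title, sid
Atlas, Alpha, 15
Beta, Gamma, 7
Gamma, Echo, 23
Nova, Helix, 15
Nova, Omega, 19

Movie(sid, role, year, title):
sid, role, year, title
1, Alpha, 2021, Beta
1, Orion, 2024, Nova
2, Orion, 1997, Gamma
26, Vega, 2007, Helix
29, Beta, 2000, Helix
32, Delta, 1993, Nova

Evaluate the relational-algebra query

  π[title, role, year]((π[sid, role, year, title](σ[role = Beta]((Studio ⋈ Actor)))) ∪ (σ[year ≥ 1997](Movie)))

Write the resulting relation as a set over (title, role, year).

{(Beta, Alpha, 2021), (Gamma, Beta, 2013), (Gamma, Orion, 1997), (Helix, Beta, 2000), (Helix, Vega, 2007), (Nova, Orion, 2024)}

Joining Studio and Actor on sid yields {(7, Mo, 2013, Beta, Gamma)}.
Filtering on role = Beta leaves {(7, Mo, 2013, Beta, Gamma)}.
π[sid, role, year, title]: project onto (sid, role, year, title) → {(7, Beta, 2013, Gamma)}
Filtering on year ≥ 1997 leaves {(1, Alpha, 2021, Beta), (1, Orion, 2024, Nova), (2, Orion, 1997, Gamma), (26, Vega, 2007, Helix), (29, Beta, 2000, Helix)}.
Taking the union: {(1, Alpha, 2021, Beta), (1, Orion, 2024, Nova), (2, Orion, 1997, Gamma), (26, Vega, 2007, Helix), (29, Beta, 2000, Helix), (7, Beta, 2013, Gamma)}
π[title, role, year]: project onto (title, role, year) → {(Beta, Alpha, 2021), (Gamma, Beta, 2013), (Gamma, Orion, 1997), (Helix, Beta, 2000), (Helix, Vega, 2007), (Nova, Orion, 2024)}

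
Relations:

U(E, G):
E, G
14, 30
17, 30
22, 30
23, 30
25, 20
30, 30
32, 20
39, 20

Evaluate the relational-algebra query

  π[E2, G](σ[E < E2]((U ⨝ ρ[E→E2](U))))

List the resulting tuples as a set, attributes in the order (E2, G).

ρ[E→E2]: schema becomes (E2, G); tuples unchanged.
U ⋈ ρ[E→E2](U) (natural join on G): {(14, 30, 14), (14, 30, 17), (14, 30, 22), (14, 30, 23), (14, 30, 30), (17, 30, 14), (17, 30, 17), (17, 30, 22), (17, 30, 23), (17, 30, 30), (22, 30, 14), (22, 30, 17), (22, 30, 22), (22, 30, 23), (22, 30, 30), (23, 30, 14), (23, 30, 17), (23, 30, 22), (23, 30, 23), (23, 30, 30), (25, 20, 25), (25, 20, 32), (25, 20, 39), (30, 30, 14), (30, 30, 17), (30, 30, 22), (30, 30, 23), (30, 30, 30), (32, 20, 25), (32, 20, 32), (32, 20, 39), (39, 20, 25), (39, 20, 32), (39, 20, 39)}
Selection E < E2: {(14, 30, 17), (14, 30, 22), (14, 30, 23), (14, 30, 30), (17, 30, 22), (17, 30, 23), (17, 30, 30), (22, 30, 23), (22, 30, 30), (23, 30, 30), (25, 20, 32), (25, 20, 39), (32, 20, 39)}
Projecting to E2, G (7 duplicate(s) eliminated): {(17, 30), (22, 30), (23, 30), (30, 30), (32, 20), (39, 20)}

{(17, 30), (22, 30), (23, 30), (30, 30), (32, 20), (39, 20)}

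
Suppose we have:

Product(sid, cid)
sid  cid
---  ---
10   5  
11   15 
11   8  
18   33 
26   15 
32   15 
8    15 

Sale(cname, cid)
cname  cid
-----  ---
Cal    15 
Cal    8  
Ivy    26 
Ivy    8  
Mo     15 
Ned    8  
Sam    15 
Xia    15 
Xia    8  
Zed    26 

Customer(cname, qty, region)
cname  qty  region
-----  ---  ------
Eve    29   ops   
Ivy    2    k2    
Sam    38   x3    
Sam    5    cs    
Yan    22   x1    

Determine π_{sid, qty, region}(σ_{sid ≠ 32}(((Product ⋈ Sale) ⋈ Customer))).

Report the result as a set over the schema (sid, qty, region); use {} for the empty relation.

{(11, 2, k2), (11, 38, x3), (11, 5, cs), (26, 38, x3), (26, 5, cs), (8, 38, x3), (8, 5, cs)}

Joining Product and Sale on cid yields {(11, 15, Cal), (11, 15, Mo), (11, 15, Sam), (11, 15, Xia), (11, 8, Cal), (11, 8, Ivy), (11, 8, Ned), (11, 8, Xia), (26, 15, Cal), (26, 15, Mo), (26, 15, Sam), (26, 15, Xia), (32, 15, Cal), (32, 15, Mo), (32, 15, Sam), (32, 15, Xia), (8, 15, Cal), (8, 15, Mo), (8, 15, Sam), (8, 15, Xia)}.
Joining (Product ⋈ Sale) and Customer on cname yields {(11, 15, Sam, 38, x3), (11, 15, Sam, 5, cs), (11, 8, Ivy, 2, k2), (26, 15, Sam, 38, x3), (26, 15, Sam, 5, cs), (32, 15, Sam, 38, x3), (32, 15, Sam, 5, cs), (8, 15, Sam, 38, x3), (8, 15, Sam, 5, cs)}.
σ[sid ≠ 32]: keep tuples satisfying sid ≠ 32 → {(11, 15, Sam, 38, x3), (11, 15, Sam, 5, cs), (11, 8, Ivy, 2, k2), (26, 15, Sam, 38, x3), (26, 15, Sam, 5, cs), (8, 15, Sam, 38, x3), (8, 15, Sam, 5, cs)}
π_{sid, qty, region} gives {(11, 2, k2), (11, 38, x3), (11, 5, cs), (26, 38, x3), (26, 5, cs), (8, 38, x3), (8, 5, cs)}.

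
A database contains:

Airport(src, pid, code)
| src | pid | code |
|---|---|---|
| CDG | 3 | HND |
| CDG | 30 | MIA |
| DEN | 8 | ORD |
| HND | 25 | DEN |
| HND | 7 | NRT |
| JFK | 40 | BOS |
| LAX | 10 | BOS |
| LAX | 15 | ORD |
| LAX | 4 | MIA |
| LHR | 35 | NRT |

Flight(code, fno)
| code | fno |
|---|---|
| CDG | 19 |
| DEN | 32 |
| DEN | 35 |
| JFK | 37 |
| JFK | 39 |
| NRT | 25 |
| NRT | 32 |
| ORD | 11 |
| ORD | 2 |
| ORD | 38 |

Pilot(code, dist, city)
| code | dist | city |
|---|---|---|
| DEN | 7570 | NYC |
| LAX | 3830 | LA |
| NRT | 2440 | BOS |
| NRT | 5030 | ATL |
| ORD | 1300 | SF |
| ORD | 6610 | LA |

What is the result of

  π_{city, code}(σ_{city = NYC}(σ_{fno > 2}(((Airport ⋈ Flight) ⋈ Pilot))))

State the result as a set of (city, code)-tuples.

{(NYC, DEN)}

Airport ⋈ Flight (natural join on code): {(DEN, 8, ORD, 11), (DEN, 8, ORD, 2), (DEN, 8, ORD, 38), (HND, 25, DEN, 32), (HND, 25, DEN, 35), (HND, 7, NRT, 25), (HND, 7, NRT, 32), (LAX, 15, ORD, 11), (LAX, 15, ORD, 2), (LAX, 15, ORD, 38), (LHR, 35, NRT, 25), (LHR, 35, NRT, 32)}
(Airport ⋈ Flight) ⋈ Pilot (natural join on code): {(DEN, 8, ORD, 11, 1300, SF), (DEN, 8, ORD, 11, 6610, LA), (DEN, 8, ORD, 2, 1300, SF), (DEN, 8, ORD, 2, 6610, LA), (DEN, 8, ORD, 38, 1300, SF), (DEN, 8, ORD, 38, 6610, LA), (HND, 25, DEN, 32, 7570, NYC), (HND, 25, DEN, 35, 7570, NYC), (HND, 7, NRT, 25, 2440, BOS), (HND, 7, NRT, 25, 5030, ATL), (HND, 7, NRT, 32, 2440, BOS), (HND, 7, NRT, 32, 5030, ATL), (LAX, 15, ORD, 11, 1300, SF), (LAX, 15, ORD, 11, 6610, LA), (LAX, 15, ORD, 2, 1300, SF), (LAX, 15, ORD, 2, 6610, LA), (LAX, 15, ORD, 38, 1300, SF), (LAX, 15, ORD, 38, 6610, LA), (LHR, 35, NRT, 25, 2440, BOS), (LHR, 35, NRT, 25, 5030, ATL), (LHR, 35, NRT, 32, 2440, BOS), (LHR, 35, NRT, 32, 5030, ATL)}
Apply σ_{fno > 2}; surviving tuples: {(DEN, 8, ORD, 11, 1300, SF), (DEN, 8, ORD, 11, 6610, LA), (DEN, 8, ORD, 38, 1300, SF), (DEN, 8, ORD, 38, 6610, LA), (HND, 25, DEN, 32, 7570, NYC), (HND, 25, DEN, 35, 7570, NYC), (HND, 7, NRT, 25, 2440, BOS), (HND, 7, NRT, 25, 5030, ATL), (HND, 7, NRT, 32, 2440, BOS), (HND, 7, NRT, 32, 5030, ATL), (LAX, 15, ORD, 11, 1300, SF), (LAX, 15, ORD, 11, 6610, LA), (LAX, 15, ORD, 38, 1300, SF), (LAX, 15, ORD, 38, 6610, LA), (LHR, 35, NRT, 25, 2440, BOS), (LHR, 35, NRT, 25, 5030, ATL), (LHR, 35, NRT, 32, 2440, BOS), (LHR, 35, NRT, 32, 5030, ATL)}
Apply σ_{city = NYC}; surviving tuples: {(HND, 25, DEN, 32, 7570, NYC), (HND, 25, DEN, 35, 7570, NYC)}
π[city, code]: project onto (city, code) (1 duplicate(s) eliminated) → {(NYC, DEN)}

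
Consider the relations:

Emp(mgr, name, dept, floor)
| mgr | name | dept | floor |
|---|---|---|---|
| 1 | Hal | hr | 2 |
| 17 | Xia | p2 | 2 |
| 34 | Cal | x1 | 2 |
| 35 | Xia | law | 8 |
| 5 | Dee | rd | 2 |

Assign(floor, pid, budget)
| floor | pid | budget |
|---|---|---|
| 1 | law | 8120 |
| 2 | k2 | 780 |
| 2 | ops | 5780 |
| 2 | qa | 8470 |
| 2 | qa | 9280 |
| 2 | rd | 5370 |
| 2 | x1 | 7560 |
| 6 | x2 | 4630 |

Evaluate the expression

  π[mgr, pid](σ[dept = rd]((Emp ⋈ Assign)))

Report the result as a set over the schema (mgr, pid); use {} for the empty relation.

{(5, k2), (5, ops), (5, qa), (5, rd), (5, x1)}

Natural join on floor: {(1, Hal, hr, 2, k2, 780), (1, Hal, hr, 2, ops, 5780), (1, Hal, hr, 2, qa, 8470), (1, Hal, hr, 2, qa, 9280), (1, Hal, hr, 2, rd, 5370), (1, Hal, hr, 2, x1, 7560), (17, Xia, p2, 2, k2, 780), (17, Xia, p2, 2, ops, 5780), (17, Xia, p2, 2, qa, 8470), (17, Xia, p2, 2, qa, 9280), (17, Xia, p2, 2, rd, 5370), (17, Xia, p2, 2, x1, 7560), (34, Cal, x1, 2, k2, 780), (34, Cal, x1, 2, ops, 5780), (34, Cal, x1, 2, qa, 8470), (34, Cal, x1, 2, qa, 9280), (34, Cal, x1, 2, rd, 5370), (34, Cal, x1, 2, x1, 7560), (5, Dee, rd, 2, k2, 780), (5, Dee, rd, 2, ops, 5780), (5, Dee, rd, 2, qa, 8470), (5, Dee, rd, 2, qa, 9280), (5, Dee, rd, 2, rd, 5370), (5, Dee, rd, 2, x1, 7560)}
σ[dept = rd]: keep tuples satisfying dept = rd → {(5, Dee, rd, 2, k2, 780), (5, Dee, rd, 2, ops, 5780), (5, Dee, rd, 2, qa, 8470), (5, Dee, rd, 2, qa, 9280), (5, Dee, rd, 2, rd, 5370), (5, Dee, rd, 2, x1, 7560)}
Keep only column(s) mgr, pid (1 duplicate(s) eliminated): {(5, k2), (5, ops), (5, qa), (5, rd), (5, x1)}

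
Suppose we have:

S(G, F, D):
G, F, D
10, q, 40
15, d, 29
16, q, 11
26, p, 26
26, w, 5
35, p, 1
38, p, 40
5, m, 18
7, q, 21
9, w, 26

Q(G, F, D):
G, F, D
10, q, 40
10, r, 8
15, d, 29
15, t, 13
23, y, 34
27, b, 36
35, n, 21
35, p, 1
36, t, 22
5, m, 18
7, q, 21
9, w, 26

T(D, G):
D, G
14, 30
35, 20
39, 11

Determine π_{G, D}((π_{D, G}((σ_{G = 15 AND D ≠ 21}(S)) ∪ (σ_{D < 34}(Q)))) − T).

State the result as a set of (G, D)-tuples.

{(10, 8), (15, 13), (15, 29), (35, 1), (35, 21), (36, 22), (5, 18), (7, 21), (9, 26)}

σ[G = 15 AND D ≠ 21]: keep tuples satisfying G = 15 AND D ≠ 21 → {(15, d, 29)}
σ[D < 34]: keep tuples satisfying D < 34 → {(10, r, 8), (15, d, 29), (15, t, 13), (35, n, 21), (35, p, 1), (36, t, 22), (5, m, 18), (7, q, 21), (9, w, 26)}
Taking the union: {(10, r, 8), (15, d, 29), (15, t, 13), (35, n, 21), (35, p, 1), (36, t, 22), (5, m, 18), (7, q, 21), (9, w, 26)}
Projecting to D, G: {(1, 35), (13, 15), (18, 5), (21, 35), (21, 7), (22, 36), (26, 9), (29, 15), (8, 10)}
Taking the difference: {(1, 35), (13, 15), (18, 5), (21, 35), (21, 7), (22, 36), (26, 9), (29, 15), (8, 10)}
Projecting to G, D: {(10, 8), (15, 13), (15, 29), (35, 1), (35, 21), (36, 22), (5, 18), (7, 21), (9, 26)}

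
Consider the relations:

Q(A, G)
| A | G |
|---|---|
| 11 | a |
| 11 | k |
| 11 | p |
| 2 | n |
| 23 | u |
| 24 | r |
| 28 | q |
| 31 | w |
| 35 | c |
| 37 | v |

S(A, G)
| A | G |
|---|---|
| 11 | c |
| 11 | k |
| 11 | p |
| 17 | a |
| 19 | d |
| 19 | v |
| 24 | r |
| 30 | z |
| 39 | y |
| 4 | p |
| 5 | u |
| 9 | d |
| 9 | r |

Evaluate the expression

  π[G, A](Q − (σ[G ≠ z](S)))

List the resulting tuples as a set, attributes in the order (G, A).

Filtering on G ≠ z leaves {(11, c), (11, k), (11, p), (17, a), (19, d), (19, v), (24, r), (39, y), (4, p), (5, u), (9, d), (9, r)}.
Taking the difference: {(11, a), (2, n), (23, u), (28, q), (31, w), (35, c), (37, v)}
π_{G, A} gives {(a, 11), (c, 35), (n, 2), (q, 28), (u, 23), (v, 37), (w, 31)}.

{(a, 11), (c, 35), (n, 2), (q, 28), (u, 23), (v, 37), (w, 31)}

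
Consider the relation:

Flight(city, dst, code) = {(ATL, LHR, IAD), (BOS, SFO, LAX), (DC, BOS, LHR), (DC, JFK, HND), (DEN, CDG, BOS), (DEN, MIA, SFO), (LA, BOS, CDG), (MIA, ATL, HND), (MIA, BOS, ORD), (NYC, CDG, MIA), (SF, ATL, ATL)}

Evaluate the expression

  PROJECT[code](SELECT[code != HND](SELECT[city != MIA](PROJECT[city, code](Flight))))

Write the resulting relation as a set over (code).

Keep only column(s) city, code: {(ATL, IAD), (BOS, LAX), (DC, HND), (DC, LHR), (DEN, BOS), (DEN, SFO), (LA, CDG), (MIA, HND), (MIA, ORD), (NYC, MIA), (SF, ATL)}
Selection city != MIA: {(ATL, IAD), (BOS, LAX), (DC, HND), (DC, LHR), (DEN, BOS), (DEN, SFO), (LA, CDG), (NYC, MIA), (SF, ATL)}
Selection code != HND: {(ATL, IAD), (BOS, LAX), (DC, LHR), (DEN, BOS), (DEN, SFO), (LA, CDG), (NYC, MIA), (SF, ATL)}
Keep only column(s) code: {ATL, BOS, CDG, IAD, LAX, LHR, MIA, SFO}

{ATL, BOS, CDG, IAD, LAX, LHR, MIA, SFO}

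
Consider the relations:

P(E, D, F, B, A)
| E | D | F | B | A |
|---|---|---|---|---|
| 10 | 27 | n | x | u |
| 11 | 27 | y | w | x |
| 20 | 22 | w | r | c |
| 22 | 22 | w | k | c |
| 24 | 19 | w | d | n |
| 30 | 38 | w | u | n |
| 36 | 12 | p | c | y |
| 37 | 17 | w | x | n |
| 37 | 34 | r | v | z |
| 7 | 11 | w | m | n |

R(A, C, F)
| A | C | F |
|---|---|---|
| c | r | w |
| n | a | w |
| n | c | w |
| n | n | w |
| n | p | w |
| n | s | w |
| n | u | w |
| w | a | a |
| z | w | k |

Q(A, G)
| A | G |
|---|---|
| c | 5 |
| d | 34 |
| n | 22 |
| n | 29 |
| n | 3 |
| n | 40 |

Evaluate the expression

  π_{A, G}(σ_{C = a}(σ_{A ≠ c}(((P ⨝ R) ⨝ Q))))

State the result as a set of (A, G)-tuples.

{(n, 22), (n, 29), (n, 3), (n, 40)}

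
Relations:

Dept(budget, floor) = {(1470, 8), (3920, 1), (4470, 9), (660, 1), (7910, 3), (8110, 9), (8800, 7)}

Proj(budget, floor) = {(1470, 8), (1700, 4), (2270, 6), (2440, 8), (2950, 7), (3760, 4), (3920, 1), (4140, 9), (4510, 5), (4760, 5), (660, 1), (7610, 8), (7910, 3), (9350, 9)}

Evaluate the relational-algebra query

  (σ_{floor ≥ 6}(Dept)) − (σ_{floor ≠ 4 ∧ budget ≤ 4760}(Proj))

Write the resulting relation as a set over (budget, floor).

{(4470, 9), (8110, 9), (8800, 7)}

Filtering on floor ≥ 6 leaves {(1470, 8), (4470, 9), (8110, 9), (8800, 7)}.
Filtering on floor ≠ 4 ∧ budget ≤ 4760 leaves {(1470, 8), (2270, 6), (2440, 8), (2950, 7), (3920, 1), (4140, 9), (4510, 5), (4760, 5), (660, 1)}.
Set difference of the two operands is {(4470, 9), (8110, 9), (8800, 7)}.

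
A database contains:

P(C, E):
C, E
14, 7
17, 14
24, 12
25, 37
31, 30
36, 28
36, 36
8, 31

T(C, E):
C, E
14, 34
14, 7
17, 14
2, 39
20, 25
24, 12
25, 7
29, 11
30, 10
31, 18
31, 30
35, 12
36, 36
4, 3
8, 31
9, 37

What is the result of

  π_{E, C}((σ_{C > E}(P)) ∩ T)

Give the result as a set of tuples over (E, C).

Apply σ_{C > E}; surviving tuples: {(14, 7), (17, 14), (24, 12), (31, 30), (36, 28)}
Set intersection of the two operands is {(14, 7), (17, 14), (24, 12), (31, 30)}.
π[E, C]: project onto (E, C) → {(12, 24), (14, 17), (30, 31), (7, 14)}

{(12, 24), (14, 17), (30, 31), (7, 14)}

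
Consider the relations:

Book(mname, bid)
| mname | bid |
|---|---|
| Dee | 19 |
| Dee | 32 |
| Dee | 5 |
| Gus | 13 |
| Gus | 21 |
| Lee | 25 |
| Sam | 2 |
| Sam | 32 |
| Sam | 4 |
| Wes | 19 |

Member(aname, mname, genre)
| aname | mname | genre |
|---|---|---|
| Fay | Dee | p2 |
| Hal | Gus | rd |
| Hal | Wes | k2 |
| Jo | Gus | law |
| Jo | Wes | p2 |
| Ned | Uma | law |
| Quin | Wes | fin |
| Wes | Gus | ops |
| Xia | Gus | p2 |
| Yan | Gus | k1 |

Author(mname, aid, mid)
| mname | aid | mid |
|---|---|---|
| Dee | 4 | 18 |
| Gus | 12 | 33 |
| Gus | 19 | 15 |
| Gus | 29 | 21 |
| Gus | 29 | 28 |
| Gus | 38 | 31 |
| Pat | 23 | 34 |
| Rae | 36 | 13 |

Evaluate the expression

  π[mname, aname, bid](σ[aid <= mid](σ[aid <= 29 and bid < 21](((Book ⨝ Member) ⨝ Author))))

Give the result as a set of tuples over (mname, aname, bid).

{(Dee, Fay, 19), (Dee, Fay, 5), (Gus, Hal, 13), (Gus, Jo, 13), (Gus, Wes, 13), (Gus, Xia, 13), (Gus, Yan, 13)}

Book ⋈ Member (natural join on mname): {(Dee, 19, Fay, p2), (Dee, 32, Fay, p2), (Dee, 5, Fay, p2), (Gus, 13, Hal, rd), (Gus, 13, Jo, law), (Gus, 13, Wes, ops), (Gus, 13, Xia, p2), (Gus, 13, Yan, k1), (Gus, 21, Hal, rd), (Gus, 21, Jo, law), (Gus, 21, Wes, ops), (Gus, 21, Xia, p2), (Gus, 21, Yan, k1), (Wes, 19, Hal, k2), (Wes, 19, Jo, p2), (Wes, 19, Quin, fin)}
(Book ⨝ Member) ⋈ Author (natural join on mname): {(Dee, 19, Fay, p2, 4, 18), (Dee, 32, Fay, p2, 4, 18), (Dee, 5, Fay, p2, 4, 18), (Gus, 13, Hal, rd, 12, 33), (Gus, 13, Hal, rd, 19, 15), (Gus, 13, Hal, rd, 29, 21), (Gus, 13, Hal, rd, 29, 28), (Gus, 13, Hal, rd, 38, 31), (Gus, 13, Jo, law, 12, 33), (Gus, 13, Jo, law, 19, 15), (Gus, 13, Jo, law, 29, 21), (Gus, 13, Jo, law, 29, 28), (Gus, 13, Jo, law, 38, 31), (Gus, 13, Wes, ops, 12, 33), (Gus, 13, Wes, ops, 19, 15), (Gus, 13, Wes, ops, 29, 21), (Gus, 13, Wes, ops, 29, 28), (Gus, 13, Wes, ops, 38, 31), (Gus, 13, Xia, p2, 12, 33), (Gus, 13, Xia, p2, 19, 15), (Gus, 13, Xia, p2, 29, 21), (Gus, 13, Xia, p2, 29, 28), (Gus, 13, Xia, p2, 38, 31), (Gus, 13, Yan, k1, 12, 33), (Gus, 13, Yan, k1, 19, 15), (Gus, 13, Yan, k1, 29, 21), (Gus, 13, Yan, k1, 29, 28), (Gus, 13, Yan, k1, 38, 31), (Gus, 21, Hal, rd, 12, 33), (Gus, 21, Hal, rd, 19, 15), (Gus, 21, Hal, rd, 29, 21), (Gus, 21, Hal, rd, 29, 28), (Gus, 21, Hal, rd, 38, 31), (Gus, 21, Jo, law, 12, 33), (Gus, 21, Jo, law, 19, 15), (Gus, 21, Jo, law, 29, 21), (Gus, 21, Jo, law, 29, 28), (Gus, 21, Jo, law, 38, 31), (Gus, 21, Wes, ops, 12, 33), (Gus, 21, Wes, ops, 19, 15), (Gus, 21, Wes, ops, 29, 21), (Gus, 21, Wes, ops, 29, 28), (Gus, 21, Wes, ops, 38, 31), (Gus, 21, Xia, p2, 12, 33), (Gus, 21, Xia, p2, 19, 15), (Gus, 21, Xia, p2, 29, 21), (Gus, 21, Xia, p2, 29, 28), (Gus, 21, Xia, p2, 38, 31), (Gus, 21, Yan, k1, 12, 33), (Gus, 21, Yan, k1, 19, 15), (Gus, 21, Yan, k1, 29, 21), (Gus, 21, Yan, k1, 29, 28), (Gus, 21, Yan, k1, 38, 31)}
Selection aid <= 29 and bid < 21: {(Dee, 19, Fay, p2, 4, 18), (Dee, 5, Fay, p2, 4, 18), (Gus, 13, Hal, rd, 12, 33), (Gus, 13, Hal, rd, 19, 15), (Gus, 13, Hal, rd, 29, 21), (Gus, 13, Hal, rd, 29, 28), (Gus, 13, Jo, law, 12, 33), (Gus, 13, Jo, law, 19, 15), (Gus, 13, Jo, law, 29, 21), (Gus, 13, Jo, law, 29, 28), (Gus, 13, Wes, ops, 12, 33), (Gus, 13, Wes, ops, 19, 15), (Gus, 13, Wes, ops, 29, 21), (Gus, 13, Wes, ops, 29, 28), (Gus, 13, Xia, p2, 12, 33), (Gus, 13, Xia, p2, 19, 15), (Gus, 13, Xia, p2, 29, 21), (Gus, 13, Xia, p2, 29, 28), (Gus, 13, Yan, k1, 12, 33), (Gus, 13, Yan, k1, 19, 15), (Gus, 13, Yan, k1, 29, 21), (Gus, 13, Yan, k1, 29, 28)}
Selection aid <= mid: {(Dee, 19, Fay, p2, 4, 18), (Dee, 5, Fay, p2, 4, 18), (Gus, 13, Hal, rd, 12, 33), (Gus, 13, Jo, law, 12, 33), (Gus, 13, Wes, ops, 12, 33), (Gus, 13, Xia, p2, 12, 33), (Gus, 13, Yan, k1, 12, 33)}
Projecting to mname, aname, bid: {(Dee, Fay, 19), (Dee, Fay, 5), (Gus, Hal, 13), (Gus, Jo, 13), (Gus, Wes, 13), (Gus, Xia, 13), (Gus, Yan, 13)}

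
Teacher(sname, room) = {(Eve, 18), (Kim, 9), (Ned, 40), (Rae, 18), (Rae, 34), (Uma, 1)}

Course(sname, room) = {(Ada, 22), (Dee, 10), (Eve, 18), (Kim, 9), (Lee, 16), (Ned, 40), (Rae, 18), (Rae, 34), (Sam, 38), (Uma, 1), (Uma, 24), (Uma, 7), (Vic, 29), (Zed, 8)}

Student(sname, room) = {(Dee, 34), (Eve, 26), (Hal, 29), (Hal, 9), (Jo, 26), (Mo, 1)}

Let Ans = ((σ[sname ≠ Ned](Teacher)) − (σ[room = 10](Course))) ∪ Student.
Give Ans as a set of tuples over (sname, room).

Filtering on sname ≠ Ned leaves {(Eve, 18), (Kim, 9), (Rae, 18), (Rae, 34), (Uma, 1)}.
Filtering on room = 10 leaves {(Dee, 10)}.
Set difference of the two operands is {(Eve, 18), (Kim, 9), (Rae, 18), (Rae, 34), (Uma, 1)}.
Set union of the two operands is {(Dee, 34), (Eve, 18), (Eve, 26), (Hal, 29), (Hal, 9), (Jo, 26), (Kim, 9), (Mo, 1), (Rae, 18), (Rae, 34), (Uma, 1)}.

{(Dee, 34), (Eve, 18), (Eve, 26), (Hal, 29), (Hal, 9), (Jo, 26), (Kim, 9), (Mo, 1), (Rae, 18), (Rae, 34), (Uma, 1)}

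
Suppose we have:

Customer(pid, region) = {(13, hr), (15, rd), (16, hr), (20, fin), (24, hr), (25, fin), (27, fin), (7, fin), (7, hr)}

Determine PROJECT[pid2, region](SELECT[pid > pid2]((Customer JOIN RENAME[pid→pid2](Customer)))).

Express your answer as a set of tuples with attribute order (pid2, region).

ρ[pid→pid2]: schema becomes (pid2, region); tuples unchanged.
Joining Customer and RENAME[pid→pid2](Customer) on region yields {(13, hr, 13), (13, hr, 16), (13, hr, 24), (13, hr, 7), (15, rd, 15), (16, hr, 13), (16, hr, 16), (16, hr, 24), (16, hr, 7), (20, fin, 20), (20, fin, 25), (20, fin, 27), (20, fin, 7), (24, hr, 13), (24, hr, 16), (24, hr, 24), (24, hr, 7), (25, fin, 20), (25, fin, 25), (25, fin, 27), (25, fin, 7), (27, fin, 20), (27, fin, 25), (27, fin, 27), (27, fin, 7), (7, fin, 20), (7, fin, 25), (7, fin, 27), (7, fin, 7), (7, hr, 13), (7, hr, 16), (7, hr, 24), (7, hr, 7)}.
Filtering on pid > pid2 leaves {(13, hr, 7), (16, hr, 13), (16, hr, 7), (20, fin, 7), (24, hr, 13), (24, hr, 16), (24, hr, 7), (25, fin, 20), (25, fin, 7), (27, fin, 20), (27, fin, 25), (27, fin, 7)}.
π[pid2, region]: project onto (pid2, region) (6 duplicate(s) eliminated) → {(13, hr), (16, hr), (20, fin), (25, fin), (7, fin), (7, hr)}

{(13, hr), (16, hr), (20, fin), (25, fin), (7, fin), (7, hr)}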